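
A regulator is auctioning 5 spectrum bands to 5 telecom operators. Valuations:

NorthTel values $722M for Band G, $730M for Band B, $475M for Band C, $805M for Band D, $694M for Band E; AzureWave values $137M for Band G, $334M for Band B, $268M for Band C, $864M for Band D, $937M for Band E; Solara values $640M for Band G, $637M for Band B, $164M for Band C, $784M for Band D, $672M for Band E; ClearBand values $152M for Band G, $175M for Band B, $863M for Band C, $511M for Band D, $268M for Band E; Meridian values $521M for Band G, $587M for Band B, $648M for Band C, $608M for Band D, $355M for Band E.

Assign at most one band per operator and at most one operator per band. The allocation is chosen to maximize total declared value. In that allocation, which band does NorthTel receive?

This is the linear assignment problem.
Optimal: NorthTel→Band G ($722M), AzureWave→Band E ($937M), Solara→Band D ($784M), ClearBand→Band C ($863M), Meridian→Band B ($587M) — total 722+937+784+863+587 = $3893M.
Row-greedy (each operator in turn takes its best remaining band) gives $3832M, worse by 61.
Next-best assignment: NorthTel→Band B, AzureWave→Band E, Solara→Band D, ClearBand→Band C, Meridian→Band G = $3835M.
Checked against all permutations: $3893M is optimal.
NorthTel's own top band is Band D ($805M), but forcing NorthTel→Band D and reassigning the rest optimally gives only $3832M — worse by 61.

NorthTel receives Band G.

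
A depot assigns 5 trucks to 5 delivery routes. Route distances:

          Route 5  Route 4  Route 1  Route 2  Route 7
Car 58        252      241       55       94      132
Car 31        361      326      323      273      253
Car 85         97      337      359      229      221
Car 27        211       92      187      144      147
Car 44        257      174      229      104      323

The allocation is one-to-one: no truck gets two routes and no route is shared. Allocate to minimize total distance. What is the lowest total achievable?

This is a one-to-one assignment (minimum-cost bipartite matching).
Optimal: Car 58→Route 1 (55 km), Car 31→Route 7 (253 km), Car 85→Route 5 (97 km), Car 27→Route 4 (92 km), Car 44→Route 2 (104 km) — total 55+253+97+92+104 = 601 km.
Next-best assignment: Car 58→Route 1, Car 31→Route 7, Car 85→Route 5, Car 27→Route 2, Car 44→Route 4 = 723 km.
No other one-to-one assignment undercuts 601 km.

Minimum total: 601 km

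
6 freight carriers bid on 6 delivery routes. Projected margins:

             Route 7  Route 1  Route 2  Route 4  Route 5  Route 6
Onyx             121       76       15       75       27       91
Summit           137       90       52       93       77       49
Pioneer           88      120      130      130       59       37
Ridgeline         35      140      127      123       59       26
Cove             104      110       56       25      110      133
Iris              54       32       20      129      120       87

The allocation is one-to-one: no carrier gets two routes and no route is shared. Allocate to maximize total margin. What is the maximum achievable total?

Max total: $737k

Treat this as an assignment problem: match each carrier to one route.
Optimal: Onyx→Route 7 ($121k), Summit→Route 4 ($93k), Pioneer→Route 2 ($130k), Ridgeline→Route 1 ($140k), Cove→Route 6 ($133k), Iris→Route 5 ($120k) — total 121+93+130+140+133+120 = $737k.
Max-entry greedy (repeatedly take the single best remaining cell) gives $696k, worse by 41.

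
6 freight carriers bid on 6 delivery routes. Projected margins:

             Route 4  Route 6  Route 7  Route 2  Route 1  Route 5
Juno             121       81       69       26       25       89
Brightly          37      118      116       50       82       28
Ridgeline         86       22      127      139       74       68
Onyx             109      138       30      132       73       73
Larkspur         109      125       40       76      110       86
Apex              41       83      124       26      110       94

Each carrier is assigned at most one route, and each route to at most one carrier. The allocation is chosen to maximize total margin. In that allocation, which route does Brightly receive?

Optimal: Juno→Route 4 ($121k), Brightly→Route 7 ($116k), Ridgeline→Route 2 ($139k), Onyx→Route 6 ($138k), Larkspur→Route 1 ($110k), Apex→Route 5 ($94k) — total 121+116+139+138+110+94 = $718k.
Max-entry greedy (repeatedly take the single best remaining cell) gives $660k, worse by 58.
Brightly's own top route is Route 6 ($118k), but forcing Brightly→Route 6 and reassigning the rest optimally gives only $702k — worse by 16.

Brightly receives Route 7.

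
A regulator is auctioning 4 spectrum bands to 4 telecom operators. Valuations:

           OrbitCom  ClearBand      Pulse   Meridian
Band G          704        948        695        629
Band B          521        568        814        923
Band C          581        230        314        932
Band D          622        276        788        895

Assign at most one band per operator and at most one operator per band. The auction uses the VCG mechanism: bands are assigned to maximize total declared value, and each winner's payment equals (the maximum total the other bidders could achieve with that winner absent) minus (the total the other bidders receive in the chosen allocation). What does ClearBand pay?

ClearBand pays $82M.

Efficient allocation: OrbitCom→Band D ($622M), ClearBand→Band G ($948M), Pulse→Band B ($814M), Meridian→Band C ($932M); total welfare W = $3316M.
ClearBand receives Band G at value $948M, so the others get W − 948 = $2368M.
Without ClearBand: best allocation of the remaining 3 bidders over all 4 bands is OrbitCom→Band G ($704M), Pulse→Band B ($814M), Meridian→Band C ($932M), total $2450M.
VCG payment = (others' best without ClearBand) − (others' welfare with ClearBand) = 2450 − 2368 = $82M.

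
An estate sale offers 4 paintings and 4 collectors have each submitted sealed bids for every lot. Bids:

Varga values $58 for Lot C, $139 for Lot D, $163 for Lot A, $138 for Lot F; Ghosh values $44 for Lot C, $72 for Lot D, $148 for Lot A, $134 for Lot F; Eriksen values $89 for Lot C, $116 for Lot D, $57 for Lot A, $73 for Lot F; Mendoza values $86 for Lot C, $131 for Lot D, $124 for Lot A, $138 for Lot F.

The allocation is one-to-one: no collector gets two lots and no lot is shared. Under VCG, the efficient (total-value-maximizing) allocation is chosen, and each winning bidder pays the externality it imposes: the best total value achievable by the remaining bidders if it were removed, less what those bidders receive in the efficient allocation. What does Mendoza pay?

Efficient allocation: Varga→Lot A ($163), Ghosh→Lot F ($134), Eriksen→Lot C ($89), Mendoza→Lot D ($131); total welfare W = $517.
Mendoza receives Lot D at value $131, so the others get W − 131 = $386.
Without Mendoza: best allocation of the remaining 3 bidders over all 4 lots is Varga→Lot A ($163), Ghosh→Lot F ($134), Eriksen→Lot D ($116), total $413.
VCG payment = (others' best without Mendoza) − (others' welfare with Mendoza) = 413 − 386 = $27.

Mendoza pays $27.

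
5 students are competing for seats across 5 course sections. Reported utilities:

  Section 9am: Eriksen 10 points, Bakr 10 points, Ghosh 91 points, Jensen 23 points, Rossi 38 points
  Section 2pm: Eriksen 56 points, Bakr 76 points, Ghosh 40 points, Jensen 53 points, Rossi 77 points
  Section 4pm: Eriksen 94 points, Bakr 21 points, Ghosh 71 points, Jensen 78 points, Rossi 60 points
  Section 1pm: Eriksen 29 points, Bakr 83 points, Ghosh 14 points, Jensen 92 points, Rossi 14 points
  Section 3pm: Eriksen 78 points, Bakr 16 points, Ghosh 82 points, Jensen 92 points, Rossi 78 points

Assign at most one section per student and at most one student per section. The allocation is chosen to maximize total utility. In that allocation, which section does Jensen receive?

Jensen receives Section 3pm.

This is the linear assignment problem.
Optimal: Eriksen→Section 4pm (94 points), Bakr→Section 1pm (83 points), Ghosh→Section 9am (91 points), Jensen→Section 3pm (92 points), Rossi→Section 2pm (77 points) — total 94+83+91+92+77 = 437 points.
Max-entry greedy (repeatedly take the single best remaining cell) gives 431 points, worse by 6.
Next-best assignment: Eriksen→Section 4pm, Bakr→Section 2pm, Ghosh→Section 9am, Jensen→Section 1pm, Rossi→Section 3pm = 431 points.
Every other assignment is strictly worse.
Jensen's own top section is Section 1pm (92 points), but forcing Jensen→Section 1pm and reassigning the rest optimally gives only 431 points — worse by 6.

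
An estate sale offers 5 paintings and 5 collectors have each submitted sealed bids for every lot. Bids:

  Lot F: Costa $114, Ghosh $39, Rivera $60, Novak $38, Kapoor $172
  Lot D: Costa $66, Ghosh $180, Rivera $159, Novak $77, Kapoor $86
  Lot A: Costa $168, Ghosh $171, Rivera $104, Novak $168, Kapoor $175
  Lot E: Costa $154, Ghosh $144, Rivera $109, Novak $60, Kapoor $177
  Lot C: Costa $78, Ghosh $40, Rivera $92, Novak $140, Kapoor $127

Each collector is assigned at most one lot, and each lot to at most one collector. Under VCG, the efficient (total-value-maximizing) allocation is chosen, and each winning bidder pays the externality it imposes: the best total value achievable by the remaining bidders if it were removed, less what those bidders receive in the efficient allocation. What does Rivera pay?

Efficient allocation: Costa→Lot E ($154), Ghosh→Lot A ($171), Rivera→Lot D ($159), Novak→Lot C ($140), Kapoor→Lot F ($172); total welfare W = $796.
Rivera receives Lot D at value $159, so the others get W − 159 = $637.
Without Rivera: best allocation of the remaining 4 bidders over all 5 lots is Costa→Lot E ($154), Ghosh→Lot D ($180), Novak→Lot A ($168), Kapoor→Lot F ($172), total $674.
VCG payment = (others' best without Rivera) − (others' welfare with Rivera) = 674 − 637 = $37.

Rivera pays $37.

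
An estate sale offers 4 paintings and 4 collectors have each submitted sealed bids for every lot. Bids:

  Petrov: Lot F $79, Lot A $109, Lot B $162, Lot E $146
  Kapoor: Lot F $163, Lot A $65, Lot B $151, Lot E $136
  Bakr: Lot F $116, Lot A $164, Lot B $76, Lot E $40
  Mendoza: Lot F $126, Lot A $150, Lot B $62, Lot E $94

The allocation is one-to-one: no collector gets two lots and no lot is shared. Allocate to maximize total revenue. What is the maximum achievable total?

Treat this as an assignment problem: match each collector to one lot.
Optimal: Petrov→Lot B ($162), Kapoor→Lot E ($136), Bakr→Lot A ($164), Mendoza→Lot F ($126) — total 162+136+164+126 = $588.
Row-greedy (each collector in turn takes its best remaining lot) gives $583, worse by 5.
Swapping Petrov↔Kapoor (Petrov→Lot E $146, Kapoor→Lot B $151) loses 1.
Checked against all permutations: $588 is optimal.

Maximum total: $588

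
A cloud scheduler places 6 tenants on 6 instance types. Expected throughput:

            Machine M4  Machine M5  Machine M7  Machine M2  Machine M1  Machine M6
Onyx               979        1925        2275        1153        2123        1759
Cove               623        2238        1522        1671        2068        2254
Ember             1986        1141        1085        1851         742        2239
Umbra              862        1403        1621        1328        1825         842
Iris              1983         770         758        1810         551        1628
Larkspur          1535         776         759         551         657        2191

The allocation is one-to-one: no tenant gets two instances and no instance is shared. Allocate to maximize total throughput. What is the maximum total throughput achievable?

Max total: 12363 ops/s

Optimal: Onyx→Machine M7 (2275 ops/s), Cove→Machine M5 (2238 ops/s), Ember→Machine M2 (1851 ops/s), Umbra→Machine M1 (1825 ops/s), Iris→Machine M4 (1983 ops/s), Larkspur→Machine M6 (2191 ops/s) — total 2275+2238+1851+1825+1983+2191 = 12363 ops/s.
Column-greedy (each instance in turn goes to its best remaining tenant) gives 12325 ops/s, worse by 38.
Next-best assignment: Onyx→Machine M7, Cove→Machine M5, Ember→Machine M4, Umbra→Machine M1, Iris→Machine M2, Larkspur→Machine M6 = 12325 ops/s.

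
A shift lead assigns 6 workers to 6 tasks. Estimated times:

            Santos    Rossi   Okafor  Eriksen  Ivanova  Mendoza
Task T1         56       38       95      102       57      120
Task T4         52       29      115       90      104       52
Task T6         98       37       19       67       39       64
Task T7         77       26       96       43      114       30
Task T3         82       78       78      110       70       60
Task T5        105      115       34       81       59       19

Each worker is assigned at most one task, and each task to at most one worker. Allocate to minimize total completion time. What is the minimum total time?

Min total: 236 min

Optimal: Santos→Task T1 (56 min), Rossi→Task T4 (29 min), Okafor→Task T6 (19 min), Eriksen→Task T7 (43 min), Ivanova→Task T3 (70 min), Mendoza→Task T5 (19 min) — total 56+29+19+43+70+19 = 236 min.
Row-greedy (each worker in turn takes its cheapest remaining task) gives 295 min, worse by 59.
Next-best assignment: Santos→Task T4, Rossi→Task T1, Okafor→Task T6, Eriksen→Task T7, Ivanova→Task T3, Mendoza→Task T5 = 241 min.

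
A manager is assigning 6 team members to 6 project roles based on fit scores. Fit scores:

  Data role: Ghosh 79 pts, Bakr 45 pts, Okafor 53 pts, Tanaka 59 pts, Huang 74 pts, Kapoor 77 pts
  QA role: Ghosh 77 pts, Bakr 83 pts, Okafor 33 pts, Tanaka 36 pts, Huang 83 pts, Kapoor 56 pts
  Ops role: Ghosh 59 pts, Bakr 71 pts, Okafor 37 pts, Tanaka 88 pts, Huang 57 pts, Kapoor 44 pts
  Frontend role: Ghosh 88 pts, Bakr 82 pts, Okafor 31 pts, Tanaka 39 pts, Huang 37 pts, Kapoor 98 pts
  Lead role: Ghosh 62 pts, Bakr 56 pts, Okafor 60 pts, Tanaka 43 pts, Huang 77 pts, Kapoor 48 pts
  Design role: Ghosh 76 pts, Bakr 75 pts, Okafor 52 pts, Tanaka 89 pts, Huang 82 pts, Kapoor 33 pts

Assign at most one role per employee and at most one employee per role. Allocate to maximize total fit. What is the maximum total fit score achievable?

Max total: 490 pts

Treat this as an assignment problem: match each employee to one role.
Optimal: Ghosh→Data role (79 pts), Bakr→QA role (83 pts), Okafor→Lead role (60 pts), Tanaka→Ops role (88 pts), Huang→Design role (82 pts), Kapoor→Frontend role (98 pts) — total 79+83+60+88+82+98 = 490 pts.
Column-greedy (each role in turn goes to its best remaining employee) gives 477 pts, worse by 13.
Checked against all permutations: 490 pts is optimal.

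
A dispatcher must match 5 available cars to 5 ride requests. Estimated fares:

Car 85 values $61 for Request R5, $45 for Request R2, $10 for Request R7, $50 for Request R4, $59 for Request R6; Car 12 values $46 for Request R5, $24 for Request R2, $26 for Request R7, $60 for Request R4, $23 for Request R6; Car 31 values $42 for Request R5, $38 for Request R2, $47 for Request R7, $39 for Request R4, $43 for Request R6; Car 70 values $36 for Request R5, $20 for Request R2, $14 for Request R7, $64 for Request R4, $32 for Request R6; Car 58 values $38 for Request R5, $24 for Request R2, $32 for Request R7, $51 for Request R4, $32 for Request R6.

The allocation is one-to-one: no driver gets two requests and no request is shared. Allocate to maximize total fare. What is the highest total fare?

This is the linear assignment problem.
Optimal: Car 85→Request R6 ($59), Car 12→Request R5 ($46), Car 31→Request R7 ($47), Car 70→Request R4 ($64), Car 58→Request R2 ($24) — total 59+46+47+64+24 = $240.
Max-entry greedy (repeatedly take the single best remaining cell) gives $228, worse by 12.
Next-best assignment: Car 85→Request R6, Car 12→Request R5, Car 31→Request R2, Car 70→Request R4, Car 58→Request R7 = $239.
Swapping Car 58↔Car 12 (Car 58→Request R5 $38, Car 12→Request R2 $24) loses 8.
Every other assignment is strictly worse.

Maximum total: $240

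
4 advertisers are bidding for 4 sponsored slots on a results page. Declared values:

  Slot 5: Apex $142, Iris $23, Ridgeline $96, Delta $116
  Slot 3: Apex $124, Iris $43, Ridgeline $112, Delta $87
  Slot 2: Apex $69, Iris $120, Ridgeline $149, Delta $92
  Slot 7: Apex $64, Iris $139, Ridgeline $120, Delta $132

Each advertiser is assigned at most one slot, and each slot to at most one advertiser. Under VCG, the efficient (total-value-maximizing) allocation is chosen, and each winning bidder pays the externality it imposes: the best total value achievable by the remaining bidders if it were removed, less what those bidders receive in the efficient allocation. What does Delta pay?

Efficient allocation: Apex→Slot 3 ($124), Iris→Slot 7 ($139), Ridgeline→Slot 2 ($149), Delta→Slot 5 ($116); total welfare W = $528.
Delta receives Slot 5 at value $116, so the others get W − 116 = $412.
Without Delta: best allocation of the remaining 3 bidders over all 4 slots is Apex→Slot 5 ($142), Iris→Slot 7 ($139), Ridgeline→Slot 2 ($149), total $430.
VCG payment = (others' best without Delta) − (others' welfare with Delta) = 430 − 412 = $18.

Delta pays $18.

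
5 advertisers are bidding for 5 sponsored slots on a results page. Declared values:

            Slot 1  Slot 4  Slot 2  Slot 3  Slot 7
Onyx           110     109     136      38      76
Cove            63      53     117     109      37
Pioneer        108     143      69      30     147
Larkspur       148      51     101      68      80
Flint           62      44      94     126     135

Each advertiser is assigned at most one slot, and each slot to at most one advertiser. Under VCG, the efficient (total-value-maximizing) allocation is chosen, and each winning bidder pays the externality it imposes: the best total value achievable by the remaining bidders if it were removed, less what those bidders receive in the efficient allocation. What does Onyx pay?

Onyx pays $8.

Efficient allocation: Onyx→Slot 2 ($136), Cove→Slot 3 ($109), Pioneer→Slot 4 ($143), Larkspur→Slot 1 ($148), Flint→Slot 7 ($135); total welfare W = $671.
Onyx receives Slot 2 at value $136, so the others get W − 136 = $535.
Without Onyx: best allocation of the remaining 4 bidders over all 5 slots is Cove→Slot 2 ($117), Pioneer→Slot 4 ($143), Larkspur→Slot 1 ($148), Flint→Slot 7 ($135), total $543.
VCG payment = (others' best without Onyx) − (others' welfare with Onyx) = 543 − 535 = $8.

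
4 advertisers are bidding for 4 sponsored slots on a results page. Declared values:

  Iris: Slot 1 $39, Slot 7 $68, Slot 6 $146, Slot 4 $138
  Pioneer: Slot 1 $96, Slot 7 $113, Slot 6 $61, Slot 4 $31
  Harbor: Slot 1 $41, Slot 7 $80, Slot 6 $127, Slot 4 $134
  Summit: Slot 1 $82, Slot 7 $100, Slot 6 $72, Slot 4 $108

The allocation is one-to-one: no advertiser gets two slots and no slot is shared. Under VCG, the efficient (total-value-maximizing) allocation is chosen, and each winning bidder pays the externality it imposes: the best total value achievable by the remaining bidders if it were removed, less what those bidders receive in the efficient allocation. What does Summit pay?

Efficient allocation: Iris→Slot 6 ($146), Pioneer→Slot 1 ($96), Harbor→Slot 4 ($134), Summit→Slot 7 ($100); total welfare W = $476.
Summit receives Slot 7 at value $100, so the others get W − 100 = $376.
Without Summit: best allocation of the remaining 3 bidders over all 4 slots is Iris→Slot 6 ($146), Pioneer→Slot 7 ($113), Harbor→Slot 4 ($134), total $393.
VCG payment = (others' best without Summit) − (others' welfare with Summit) = 393 − 376 = $17.

Summit pays $17.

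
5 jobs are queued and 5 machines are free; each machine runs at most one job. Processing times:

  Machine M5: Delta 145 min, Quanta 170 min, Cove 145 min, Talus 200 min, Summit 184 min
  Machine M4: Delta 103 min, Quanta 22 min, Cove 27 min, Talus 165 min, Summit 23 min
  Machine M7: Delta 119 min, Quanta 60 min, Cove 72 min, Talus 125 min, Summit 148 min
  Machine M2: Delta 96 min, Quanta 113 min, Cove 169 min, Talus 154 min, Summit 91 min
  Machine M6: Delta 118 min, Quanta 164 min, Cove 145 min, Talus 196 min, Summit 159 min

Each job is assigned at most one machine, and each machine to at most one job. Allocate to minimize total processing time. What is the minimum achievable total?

Min total: 496 min

Optimal: Delta→Machine M6 (118 min), Quanta→Machine M7 (60 min), Cove→Machine M4 (27 min), Talus→Machine M5 (200 min), Summit→Machine M2 (91 min) — total 118+60+27+200+91 = 496 min.
Min-entry greedy (repeatedly take the single cheapest remaining cell) gives 503 min, worse by 7.
Next-best assignment: Delta→Machine M6, Quanta→Machine M7, Cove→Machine M5, Talus→Machine M2, Summit→Machine M4 = 500 min.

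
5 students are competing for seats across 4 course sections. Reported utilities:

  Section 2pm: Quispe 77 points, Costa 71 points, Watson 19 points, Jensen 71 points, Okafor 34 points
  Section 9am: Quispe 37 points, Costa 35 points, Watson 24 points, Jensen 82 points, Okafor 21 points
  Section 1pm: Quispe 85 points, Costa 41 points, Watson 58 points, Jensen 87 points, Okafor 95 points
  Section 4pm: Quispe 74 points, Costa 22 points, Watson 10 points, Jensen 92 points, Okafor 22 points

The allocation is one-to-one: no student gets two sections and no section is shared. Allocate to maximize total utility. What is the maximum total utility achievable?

Max total: 322 points

Treat this as an assignment problem: match each student to one section.
Optimal: Costa→Section 2pm (71 points), Jensen→Section 9am (82 points), Okafor→Section 1pm (95 points), Quispe→Section 4pm (74 points) — total 71+82+95+74 = 322 points.
Max-entry greedy (repeatedly take the single best remaining cell) gives 299 points, worse by 23.
Next-best assignment: Quispe→Section 2pm, Costa→Section 9am, Okafor→Section 1pm, Jensen→Section 4pm = 299 points.
No other one-to-one assignment exceeds 322 points.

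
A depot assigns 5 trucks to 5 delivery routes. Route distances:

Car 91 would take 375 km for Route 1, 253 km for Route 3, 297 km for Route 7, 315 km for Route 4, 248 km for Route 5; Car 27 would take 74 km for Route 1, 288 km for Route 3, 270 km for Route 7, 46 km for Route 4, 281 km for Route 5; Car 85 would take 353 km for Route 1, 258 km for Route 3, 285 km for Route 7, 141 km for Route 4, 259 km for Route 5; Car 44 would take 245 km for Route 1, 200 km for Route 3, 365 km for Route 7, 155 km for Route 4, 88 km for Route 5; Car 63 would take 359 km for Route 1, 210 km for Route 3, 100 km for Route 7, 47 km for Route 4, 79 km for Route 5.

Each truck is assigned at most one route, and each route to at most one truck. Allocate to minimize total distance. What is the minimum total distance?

Minimum total: 656 km

This is a one-to-one assignment (minimum-cost bipartite matching).
Optimal: Car 91→Route 3 (253 km), Car 27→Route 1 (74 km), Car 85→Route 4 (141 km), Car 44→Route 5 (88 km), Car 63→Route 7 (100 km) — total 253+74+141+88+100 = 656 km.
Column-greedy (each route in turn goes to its cheapest remaining truck) gives 763 km, worse by 107.
Next-best assignment: Car 91→Route 3, Car 27→Route 1, Car 85→Route 7, Car 44→Route 5, Car 63→Route 4 = 747 km.
Swapping Car 91↔Car 27 (Car 91→Route 1 375 km, Car 27→Route 3 288 km) adds 336.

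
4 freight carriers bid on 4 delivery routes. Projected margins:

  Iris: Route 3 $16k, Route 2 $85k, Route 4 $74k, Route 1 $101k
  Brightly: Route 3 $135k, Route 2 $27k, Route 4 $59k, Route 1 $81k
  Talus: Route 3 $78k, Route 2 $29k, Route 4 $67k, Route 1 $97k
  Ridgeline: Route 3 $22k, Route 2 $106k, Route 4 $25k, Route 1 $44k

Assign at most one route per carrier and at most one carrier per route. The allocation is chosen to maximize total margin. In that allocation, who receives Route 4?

Iris receives Route 4.

This is a one-to-one assignment (maximum-weight bipartite matching).
Optimal: Iris→Route 4 ($74k), Brightly→Route 3 ($135k), Talus→Route 1 ($97k), Ridgeline→Route 2 ($106k) — total 74+135+97+106 = $412k.
Max-entry greedy (repeatedly take the single best remaining cell) gives $409k, worse by 3.
Next-best assignment: Iris→Route 1, Brightly→Route 3, Talus→Route 4, Ridgeline→Route 2 = $409k.
No other one-to-one assignment exceeds $412k.
Iris's own top route is Route 1 ($101k), but forcing Iris→Route 1 and reassigning the rest optimally gives only $409k — worse by 3.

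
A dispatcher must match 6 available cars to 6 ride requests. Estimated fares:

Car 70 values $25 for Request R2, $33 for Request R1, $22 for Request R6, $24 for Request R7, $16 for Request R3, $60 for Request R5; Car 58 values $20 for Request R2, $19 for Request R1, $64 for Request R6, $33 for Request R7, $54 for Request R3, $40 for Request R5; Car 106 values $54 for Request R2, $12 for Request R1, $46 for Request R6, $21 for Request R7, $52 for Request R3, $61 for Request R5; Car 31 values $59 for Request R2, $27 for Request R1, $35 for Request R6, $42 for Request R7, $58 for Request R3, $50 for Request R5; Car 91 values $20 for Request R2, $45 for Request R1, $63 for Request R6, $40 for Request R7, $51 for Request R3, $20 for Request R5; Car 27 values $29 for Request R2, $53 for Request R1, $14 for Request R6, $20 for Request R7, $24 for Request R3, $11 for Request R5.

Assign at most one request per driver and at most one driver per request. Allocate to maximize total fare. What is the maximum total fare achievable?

Optimal: Car 70→Request R5 ($60), Car 58→Request R6 ($64), Car 106→Request R2 ($54), Car 31→Request R3 ($58), Car 91→Request R7 ($40), Car 27→Request R1 ($53) — total 60+64+54+58+40+53 = $329.
Column-greedy (each request in turn goes to its best remaining driver) gives $328, worse by 1.

Max total: $329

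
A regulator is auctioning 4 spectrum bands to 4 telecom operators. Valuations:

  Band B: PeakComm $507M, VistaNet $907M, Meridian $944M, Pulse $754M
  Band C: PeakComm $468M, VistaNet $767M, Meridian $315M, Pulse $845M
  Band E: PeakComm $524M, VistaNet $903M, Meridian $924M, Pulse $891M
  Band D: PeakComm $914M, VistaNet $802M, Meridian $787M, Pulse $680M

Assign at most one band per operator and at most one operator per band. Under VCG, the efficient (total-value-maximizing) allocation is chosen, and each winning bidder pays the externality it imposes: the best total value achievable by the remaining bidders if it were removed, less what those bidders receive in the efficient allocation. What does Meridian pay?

Efficient allocation: PeakComm→Band D ($914M), VistaNet→Band E ($903M), Meridian→Band B ($944M), Pulse→Band C ($845M); total welfare W = $3606M.
Meridian receives Band B at value $944M, so the others get W − 944 = $2662M.
Without Meridian: best allocation of the remaining 3 bidders over all 4 bands is PeakComm→Band D ($914M), VistaNet→Band B ($907M), Pulse→Band E ($891M), total $2712M.
VCG payment = (others' best without Meridian) − (others' welfare with Meridian) = 2712 − 2662 = $50M.

Meridian pays $50M.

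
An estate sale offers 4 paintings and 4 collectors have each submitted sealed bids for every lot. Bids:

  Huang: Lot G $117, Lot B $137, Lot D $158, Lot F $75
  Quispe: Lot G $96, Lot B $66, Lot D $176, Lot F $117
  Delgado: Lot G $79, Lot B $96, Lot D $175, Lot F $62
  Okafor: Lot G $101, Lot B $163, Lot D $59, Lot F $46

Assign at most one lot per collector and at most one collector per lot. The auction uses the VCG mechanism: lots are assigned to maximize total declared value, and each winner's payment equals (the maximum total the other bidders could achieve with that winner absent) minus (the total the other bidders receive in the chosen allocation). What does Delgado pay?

Efficient allocation: Huang→Lot G ($117), Quispe→Lot F ($117), Delgado→Lot D ($175), Okafor→Lot B ($163); total welfare W = $572.
Delgado receives Lot D at value $175, so the others get W − 175 = $397.
Without Delgado: best allocation of the remaining 3 bidders over all 4 lots is Huang→Lot G ($117), Quispe→Lot D ($176), Okafor→Lot B ($163), total $456.
VCG payment = (others' best without Delgado) − (others' welfare with Delgado) = 456 − 397 = $59.

Delgado pays $59.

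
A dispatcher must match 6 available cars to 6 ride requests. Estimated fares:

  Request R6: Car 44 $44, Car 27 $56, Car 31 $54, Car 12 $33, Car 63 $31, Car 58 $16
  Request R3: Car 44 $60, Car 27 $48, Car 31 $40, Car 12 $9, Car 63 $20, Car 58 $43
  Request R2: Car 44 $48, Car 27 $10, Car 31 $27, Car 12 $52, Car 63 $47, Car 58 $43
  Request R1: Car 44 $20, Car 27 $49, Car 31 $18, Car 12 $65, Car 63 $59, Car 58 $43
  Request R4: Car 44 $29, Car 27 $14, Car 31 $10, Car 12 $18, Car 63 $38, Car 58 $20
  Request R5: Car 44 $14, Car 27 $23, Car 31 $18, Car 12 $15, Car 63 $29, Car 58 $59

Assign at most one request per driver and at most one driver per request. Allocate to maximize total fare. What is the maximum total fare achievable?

Maximum total: $312

Optimal: Car 44→Request R3 ($60), Car 27→Request R1 ($49), Car 31→Request R6 ($54), Car 12→Request R2 ($52), Car 63→Request R4 ($38), Car 58→Request R5 ($59) — total 60+49+54+52+38+59 = $312.
Max-entry greedy (repeatedly take the single best remaining cell) gives $297, worse by 15.
No other one-to-one assignment exceeds $312.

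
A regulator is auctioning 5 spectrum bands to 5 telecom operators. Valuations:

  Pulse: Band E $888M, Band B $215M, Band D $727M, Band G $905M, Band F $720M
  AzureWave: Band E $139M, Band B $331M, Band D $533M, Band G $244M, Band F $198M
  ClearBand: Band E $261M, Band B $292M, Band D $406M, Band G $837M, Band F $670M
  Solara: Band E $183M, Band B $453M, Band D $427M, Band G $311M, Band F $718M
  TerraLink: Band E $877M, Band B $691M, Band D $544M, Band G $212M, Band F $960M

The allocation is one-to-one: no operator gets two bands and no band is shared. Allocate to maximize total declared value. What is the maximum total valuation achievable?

Optimal: Pulse→Band E ($888M), AzureWave→Band D ($533M), ClearBand→Band G ($837M), Solara→Band B ($453M), TerraLink→Band F ($960M) — total 888+533+837+453+960 = $3671M.
Column-greedy (each band in turn goes to its best remaining operator) gives $3667M, worse by 4.
Next-best assignment: Pulse→Band E, AzureWave→Band D, ClearBand→Band G, Solara→Band F, TerraLink→Band B = $3667M.
Swapping ClearBand↔AzureWave (ClearBand→Band D $406M, AzureWave→Band G $244M) loses 720.
Checked against all permutations: $3671M is optimal.

Maximum total: $3671M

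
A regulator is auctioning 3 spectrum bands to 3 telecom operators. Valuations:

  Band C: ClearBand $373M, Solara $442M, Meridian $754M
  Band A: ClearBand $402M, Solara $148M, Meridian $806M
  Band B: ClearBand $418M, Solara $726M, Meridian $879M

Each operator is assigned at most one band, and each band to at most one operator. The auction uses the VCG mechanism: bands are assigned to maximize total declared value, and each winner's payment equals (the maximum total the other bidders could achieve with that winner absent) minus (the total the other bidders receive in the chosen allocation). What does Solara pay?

Efficient allocation: ClearBand→Band C ($373M), Solara→Band B ($726M), Meridian→Band A ($806M); total welfare W = $1905M.
Solara receives Band B at value $726M, so the others get W − 726 = $1179M.
Without Solara: best allocation of the remaining 2 bidders over all 3 bands is ClearBand→Band A ($402M), Meridian→Band B ($879M), total $1281M.
VCG payment = (others' best without Solara) − (others' welfare with Solara) = 1281 − 1179 = $102M.

Solara pays $102M.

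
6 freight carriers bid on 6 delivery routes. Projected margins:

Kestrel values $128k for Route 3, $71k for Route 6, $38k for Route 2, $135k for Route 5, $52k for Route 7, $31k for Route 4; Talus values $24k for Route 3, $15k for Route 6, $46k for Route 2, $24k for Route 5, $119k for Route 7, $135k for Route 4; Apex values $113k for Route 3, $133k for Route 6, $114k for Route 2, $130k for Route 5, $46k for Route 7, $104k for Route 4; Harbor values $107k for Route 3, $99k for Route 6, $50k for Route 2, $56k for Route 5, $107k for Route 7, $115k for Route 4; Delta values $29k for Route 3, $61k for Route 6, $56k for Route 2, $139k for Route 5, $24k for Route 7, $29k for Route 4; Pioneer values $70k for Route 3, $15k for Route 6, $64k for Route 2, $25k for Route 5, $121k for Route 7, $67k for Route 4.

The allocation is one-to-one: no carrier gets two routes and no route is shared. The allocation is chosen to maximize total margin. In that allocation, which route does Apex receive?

Apex receives Route 2.

Optimal: Kestrel→Route 3 ($128k), Talus→Route 4 ($135k), Apex→Route 2 ($114k), Harbor→Route 6 ($99k), Delta→Route 5 ($139k), Pioneer→Route 7 ($121k) — total 128+135+114+99+139+121 = $736k.
Column-greedy (each route in turn goes to its best remaining carrier) gives $698k, worse by 38.
Apex's own top route is Route 6 ($133k), but forcing Apex→Route 6 and reassigning the rest optimally gives only $706k — worse by 30.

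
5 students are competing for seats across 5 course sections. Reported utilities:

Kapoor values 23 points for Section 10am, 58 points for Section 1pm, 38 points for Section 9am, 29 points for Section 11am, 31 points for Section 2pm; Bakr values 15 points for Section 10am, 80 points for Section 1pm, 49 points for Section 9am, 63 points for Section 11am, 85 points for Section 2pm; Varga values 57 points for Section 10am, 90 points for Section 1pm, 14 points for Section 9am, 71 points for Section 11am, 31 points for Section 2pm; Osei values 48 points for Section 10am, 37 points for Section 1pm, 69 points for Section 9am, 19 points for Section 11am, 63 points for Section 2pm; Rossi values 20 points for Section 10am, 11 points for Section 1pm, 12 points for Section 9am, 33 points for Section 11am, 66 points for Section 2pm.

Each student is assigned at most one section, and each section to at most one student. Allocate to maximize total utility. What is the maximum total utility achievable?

Maximum total: 313 points

This is the linear assignment problem.
Optimal: Kapoor→Section 1pm (58 points), Bakr→Section 11am (63 points), Varga→Section 10am (57 points), Osei→Section 9am (69 points), Rossi→Section 2pm (66 points) — total 58+63+57+69+66 = 313 points.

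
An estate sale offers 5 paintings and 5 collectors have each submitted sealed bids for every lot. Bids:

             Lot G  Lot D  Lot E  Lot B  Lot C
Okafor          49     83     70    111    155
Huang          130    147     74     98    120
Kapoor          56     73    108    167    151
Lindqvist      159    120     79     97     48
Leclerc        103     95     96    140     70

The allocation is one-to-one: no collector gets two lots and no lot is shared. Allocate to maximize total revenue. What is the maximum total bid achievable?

Max total: $724

Optimal: Okafor→Lot C ($155), Huang→Lot D ($147), Kapoor→Lot B ($167), Lindqvist→Lot G ($159), Leclerc→Lot E ($96) — total 155+147+167+159+96 = $724.
Column-greedy (each lot in turn goes to its best remaining collector) gives $709, worse by 15.
Next-best assignment: Okafor→Lot C, Huang→Lot D, Kapoor→Lot E, Lindqvist→Lot G, Leclerc→Lot B = $709.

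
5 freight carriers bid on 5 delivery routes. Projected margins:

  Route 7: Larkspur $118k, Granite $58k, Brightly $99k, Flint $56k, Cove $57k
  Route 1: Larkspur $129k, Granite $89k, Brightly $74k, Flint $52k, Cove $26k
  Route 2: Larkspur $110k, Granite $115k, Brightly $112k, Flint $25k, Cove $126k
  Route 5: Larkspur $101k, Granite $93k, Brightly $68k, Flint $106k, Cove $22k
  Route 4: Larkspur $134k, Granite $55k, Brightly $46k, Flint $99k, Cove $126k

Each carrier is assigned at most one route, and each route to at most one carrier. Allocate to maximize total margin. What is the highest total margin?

Maximum total: $575k

Optimal: Larkspur→Route 1 ($129k), Granite→Route 2 ($115k), Brightly→Route 7 ($99k), Flint→Route 5 ($106k), Cove→Route 4 ($126k) — total 129+115+99+106+126 = $575k.
Row-greedy (each carrier in turn takes its best remaining route) gives $480k, worse by 95.
Next-best assignment: Larkspur→Route 4, Granite→Route 1, Brightly→Route 7, Flint→Route 5, Cove→Route 2 = $554k.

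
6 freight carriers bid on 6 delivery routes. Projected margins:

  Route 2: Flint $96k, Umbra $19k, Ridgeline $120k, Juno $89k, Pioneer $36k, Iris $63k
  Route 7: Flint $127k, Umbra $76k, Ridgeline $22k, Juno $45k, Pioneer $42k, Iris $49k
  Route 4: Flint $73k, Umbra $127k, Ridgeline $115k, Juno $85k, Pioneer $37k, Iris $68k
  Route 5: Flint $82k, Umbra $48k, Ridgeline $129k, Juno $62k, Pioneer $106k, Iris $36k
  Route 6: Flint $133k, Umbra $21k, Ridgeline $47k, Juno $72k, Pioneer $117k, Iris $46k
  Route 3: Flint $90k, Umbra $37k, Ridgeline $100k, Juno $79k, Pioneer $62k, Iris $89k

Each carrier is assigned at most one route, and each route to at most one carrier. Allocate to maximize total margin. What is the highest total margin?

Maximum total: $678k

This is a one-to-one assignment (maximum-weight bipartite matching).
Optimal: Flint→Route 7 ($127k), Umbra→Route 4 ($127k), Ridgeline→Route 5 ($129k), Juno→Route 2 ($89k), Pioneer→Route 6 ($117k), Iris→Route 3 ($89k) — total 127+127+129+89+117+89 = $678k.
Max-entry greedy (repeatedly take the single best remaining cell) gives $609k, worse by 69.
Next-best assignment: Flint→Route 7, Umbra→Route 4, Ridgeline→Route 2, Juno→Route 5, Pioneer→Route 6, Iris→Route 3 = $642k.
No other one-to-one assignment exceeds $678k.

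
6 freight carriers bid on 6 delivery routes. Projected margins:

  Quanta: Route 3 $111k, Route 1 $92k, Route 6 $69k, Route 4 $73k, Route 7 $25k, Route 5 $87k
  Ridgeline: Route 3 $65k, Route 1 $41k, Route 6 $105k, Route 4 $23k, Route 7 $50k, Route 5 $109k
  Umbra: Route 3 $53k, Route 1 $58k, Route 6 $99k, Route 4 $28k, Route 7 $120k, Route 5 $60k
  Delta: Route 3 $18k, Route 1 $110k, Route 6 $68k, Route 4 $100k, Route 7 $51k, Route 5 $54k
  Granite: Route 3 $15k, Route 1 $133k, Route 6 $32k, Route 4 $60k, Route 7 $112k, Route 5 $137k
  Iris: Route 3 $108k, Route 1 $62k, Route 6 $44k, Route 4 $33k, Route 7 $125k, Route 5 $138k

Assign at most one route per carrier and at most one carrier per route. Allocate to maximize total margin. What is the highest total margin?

Max total: $707k

This is a one-to-one assignment (maximum-weight bipartite matching).
Optimal: Quanta→Route 3 ($111k), Ridgeline→Route 6 ($105k), Umbra→Route 7 ($120k), Delta→Route 4 ($100k), Granite→Route 1 ($133k), Iris→Route 5 ($138k) — total 111+105+120+100+133+138 = $707k.
Column-greedy (each route in turn goes to its best remaining carrier) gives $634k, worse by 73.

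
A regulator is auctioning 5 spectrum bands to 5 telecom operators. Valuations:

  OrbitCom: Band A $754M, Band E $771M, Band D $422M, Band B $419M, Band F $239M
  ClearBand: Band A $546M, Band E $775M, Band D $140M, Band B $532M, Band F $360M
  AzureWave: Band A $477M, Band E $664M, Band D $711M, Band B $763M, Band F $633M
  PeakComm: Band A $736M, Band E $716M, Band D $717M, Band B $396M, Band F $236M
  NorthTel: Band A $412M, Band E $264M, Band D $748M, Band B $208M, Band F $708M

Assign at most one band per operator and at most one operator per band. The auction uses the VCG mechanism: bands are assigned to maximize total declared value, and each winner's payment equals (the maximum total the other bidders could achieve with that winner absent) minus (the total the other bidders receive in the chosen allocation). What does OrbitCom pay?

OrbitCom pays $59M.

Efficient allocation: OrbitCom→Band A ($754M), ClearBand→Band E ($775M), AzureWave→Band B ($763M), PeakComm→Band D ($717M), NorthTel→Band F ($708M); total welfare W = $3717M.
OrbitCom receives Band A at value $754M, so the others get W − 754 = $2963M.
Without OrbitCom: best allocation of the remaining 4 bidders over all 5 bands is ClearBand→Band E ($775M), AzureWave→Band B ($763M), PeakComm→Band A ($736M), NorthTel→Band D ($748M), total $3022M.
VCG payment = (others' best without OrbitCom) − (others' welfare with OrbitCom) = 3022 − 2963 = $59M.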